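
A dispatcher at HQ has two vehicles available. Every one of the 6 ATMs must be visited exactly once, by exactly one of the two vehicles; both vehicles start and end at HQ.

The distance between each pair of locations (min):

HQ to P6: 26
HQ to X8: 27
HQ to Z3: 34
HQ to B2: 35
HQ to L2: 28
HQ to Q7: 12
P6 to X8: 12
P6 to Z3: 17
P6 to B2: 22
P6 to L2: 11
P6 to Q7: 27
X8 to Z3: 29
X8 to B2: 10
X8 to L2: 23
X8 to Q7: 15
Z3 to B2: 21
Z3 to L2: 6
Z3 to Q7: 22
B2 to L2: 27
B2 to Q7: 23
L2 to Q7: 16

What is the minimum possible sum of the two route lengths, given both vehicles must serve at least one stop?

Minimum combined distance: 125 min.

There are 2^5 − 1 = 31 ways to divide the 6 stops into two non-empty groups. For each, the best each vehicle can do is its own shortest tour through its group:
  {P6} + {X8, Z3, B2, L2, Q7}: 52 + 92 = 144
  {X8} + {P6, Z3, B2, L2, Q7}: 54 + 99 = 153
  {P6, X8} + {Z3, B2, L2, Q7}: 65 + 90 = 155
  {Z3} + {P6, X8, B2, L2, Q7}: 68 + 96 = 164
  {P6, Z3} + {X8, B2, L2, Q7}: 77 + 92 = 169
  {X8, Z3} + {P6, B2, L2, Q7}: 90 + 96 = 186
  … (31 splits in total)
  {P6, X8, Z3, B2, L2} + {Q7}: 101 + 24 = 125  ← best
Best: vehicle 1 HQ → P6 → L2 → Z3 → B2 → X8 → HQ = 101; vehicle 2 HQ → Q7 → HQ = 24; combined 125.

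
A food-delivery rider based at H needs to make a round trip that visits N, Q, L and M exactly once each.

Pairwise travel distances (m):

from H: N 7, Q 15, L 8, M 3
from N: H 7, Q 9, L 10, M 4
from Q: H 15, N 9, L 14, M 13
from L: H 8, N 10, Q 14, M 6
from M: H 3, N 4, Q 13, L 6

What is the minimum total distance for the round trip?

H - N - Q - L - M - H: 7+9+14+6+3 = 39
H - N - Q - M - L - H: 7+9+13+6+8 = 43
H - N - L - Q - M - H: 7+10+14+13+3 = 47
H - N - L - M - Q - H: 7+10+6+13+15 = 51
H - N - M - Q - L - H: 7+4+13+14+8 = 46
H - N - M - L - Q - H: 7+4+6+14+15 = 46
H - Q - N - L - M - H: 15+9+10+6+3 = 43
H - Q - N - M - L - H: 15+9+4+6+8 = 42
H - Q - L - N - M - H: 15+14+10+4+3 = 46
H - Q - M - N - L - H: 15+13+4+10+8 = 50
H - L - N - Q - M - H: 8+10+9+13+3 = 43
H - L - Q - N - M - H: 8+14+9+4+3 = 38
The minimum is 38.
One optimal route: H → L → Q → N → M → H (or its reverse).

Shortest round trip = 38 m.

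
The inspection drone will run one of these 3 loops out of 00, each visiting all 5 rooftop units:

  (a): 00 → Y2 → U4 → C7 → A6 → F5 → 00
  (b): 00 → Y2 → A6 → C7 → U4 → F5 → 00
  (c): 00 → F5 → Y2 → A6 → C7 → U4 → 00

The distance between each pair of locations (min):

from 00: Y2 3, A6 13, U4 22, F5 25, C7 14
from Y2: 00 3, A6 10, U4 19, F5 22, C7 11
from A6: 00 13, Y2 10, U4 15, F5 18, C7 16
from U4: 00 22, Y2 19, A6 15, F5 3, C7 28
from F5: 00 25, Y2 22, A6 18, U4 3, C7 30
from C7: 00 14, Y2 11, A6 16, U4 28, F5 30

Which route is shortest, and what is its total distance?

85 min — (b) is the shortest.

(a): 3 + 19 + 28 + 16 + 18 + 25 = 109
(b): 3 + 10 + 16 + 28 + 3 + 25 = 85
(c): 25 + 22 + 10 + 16 + 28 + 22 = 123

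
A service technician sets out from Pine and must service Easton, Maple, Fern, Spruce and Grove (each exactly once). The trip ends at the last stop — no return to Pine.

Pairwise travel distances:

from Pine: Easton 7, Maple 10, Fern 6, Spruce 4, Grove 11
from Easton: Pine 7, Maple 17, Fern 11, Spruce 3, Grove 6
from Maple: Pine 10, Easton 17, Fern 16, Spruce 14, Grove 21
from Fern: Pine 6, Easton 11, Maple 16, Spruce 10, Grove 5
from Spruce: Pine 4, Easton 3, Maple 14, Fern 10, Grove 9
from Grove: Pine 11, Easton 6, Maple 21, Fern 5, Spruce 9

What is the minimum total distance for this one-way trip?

34 — the minimum one-way total.

There are 5! = 120 possible orderings.
Pine→Easton→Maple→Fern→Spruce→Grove: 7+17+16+10+9 = 59
Pine→Easton→Maple→Fern→Grove→Spruce: 7+17+16+5+9 = 54
Pine→Easton→Maple→Spruce→Fern→Grove: 7+17+14+10+5 = 53
Pine→Easton→Maple→Spruce→Grove→Fern: 7+17+14+9+5 = 52
Pine→Easton→Maple→Grove→Fern→Spruce: 7+17+21+5+10 = 60
Pine→Easton→Maple→Grove→Spruce→Fern: 7+17+21+9+10 = 64
Pine→Easton→Fern→Maple→Spruce→Grove: 7+11+16+14+9 = 57
Pine→Easton→Fern→Maple→Grove→Spruce: 7+11+16+21+9 = 64
Pine→Easton→Fern→Spruce→Maple→Grove: 7+11+10+14+21 = 63
Pine→Easton→Fern→Spruce→Grove→Maple: 7+11+10+9+21 = 58
Pine→Easton→Fern→Grove→Maple→Spruce: 7+11+5+21+14 = 58
Pine→Easton→Fern→Grove→Spruce→Maple: 7+11+5+9+14 = 46
Pine→Easton→Spruce→Maple→Fern→Grove: 7+3+14+16+5 = 45
Pine→Easton→Spruce→Maple→Grove→Fern: 7+3+14+21+5 = 50
… (106 more)
Pine→Fern→Grove→Easton→Spruce→Maple: 6+5+6+3+14 = 34  ← best
The minimum is 34.
One shortest path: Pine → Fern → Grove → Easton → Spruce → Maple.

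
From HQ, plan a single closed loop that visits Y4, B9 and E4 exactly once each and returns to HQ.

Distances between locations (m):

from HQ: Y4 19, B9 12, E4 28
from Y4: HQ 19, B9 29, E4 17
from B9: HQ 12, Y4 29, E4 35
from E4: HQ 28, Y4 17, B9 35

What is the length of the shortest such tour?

Shortest round trip = 83 m.

With 3 stops there are 3!/2 = 3 distinct round trips (a route and its reverse cost the same).
HQ - Y4 - B9 - E4 - HQ: 19+29+35+28 = 111
HQ - Y4 - E4 - B9 - HQ: 19+17+35+12 = 83
HQ - B9 - Y4 - E4 - HQ: 12+29+17+28 = 86
The minimum is 83.
One optimal route: HQ → Y4 → E4 → B9 → HQ (or its reverse).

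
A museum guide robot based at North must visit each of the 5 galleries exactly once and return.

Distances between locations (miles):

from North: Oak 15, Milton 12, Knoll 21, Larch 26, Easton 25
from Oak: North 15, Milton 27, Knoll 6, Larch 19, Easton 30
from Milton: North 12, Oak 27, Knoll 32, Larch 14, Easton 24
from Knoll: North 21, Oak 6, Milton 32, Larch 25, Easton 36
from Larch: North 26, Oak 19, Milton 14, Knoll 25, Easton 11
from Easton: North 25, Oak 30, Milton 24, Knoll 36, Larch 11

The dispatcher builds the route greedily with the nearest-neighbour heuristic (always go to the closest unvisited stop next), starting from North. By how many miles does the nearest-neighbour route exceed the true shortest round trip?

From North: Milton=12, Oak=15, Knoll=21, Easton=25, Larch=26 → choose Milton (12).
From Milton: Larch=14, Easton=24, Oak=27, Knoll=32 → choose Larch (14).
From Larch: Easton=11, Oak=19, Knoll=25 → choose Easton (11).
From Easton: Oak=30, Knoll=36 → choose Oak (30).
From Oak: Knoll=6 → choose Knoll (6).
NN route North → Milton → Larch → Easton → Oak → Knoll → North costs 94.
Optimal: North → Oak → Knoll → Larch → Easton → Milton → North costs 93 (by enumerating all 60 distinct tours).
Excess = 94 − 93 = 1.

1 miles longer than the optimal tour.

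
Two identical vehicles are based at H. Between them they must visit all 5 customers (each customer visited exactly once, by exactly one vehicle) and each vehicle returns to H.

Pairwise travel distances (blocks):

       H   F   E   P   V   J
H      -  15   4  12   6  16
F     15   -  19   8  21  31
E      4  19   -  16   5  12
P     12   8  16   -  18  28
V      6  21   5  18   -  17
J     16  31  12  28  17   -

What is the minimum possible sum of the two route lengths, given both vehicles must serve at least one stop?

Minimum combined distance: 74 blocks.

Check every non-empty split of the stops between the two vehicles; for each half take its own optimal tour:
  {F} + {E, P, V, J}: 30 + 63 = 93
  {E} + {F, P, V, J}: 8 + 74 = 82
  {F, E} + {P, V, J}: 38 + 63 = 101
  {P} + {F, E, V, J}: 24 + 69 = 93
  {F, P} + {E, V, J}: 35 + 39 = 74
  {E, P} + {F, V, J}: 32 + 69 = 101
  … (15 splits in total)
Best: vehicle 1 H → F → P → H = 35; vehicle 2 H → E → J → V → H = 39; combined 74.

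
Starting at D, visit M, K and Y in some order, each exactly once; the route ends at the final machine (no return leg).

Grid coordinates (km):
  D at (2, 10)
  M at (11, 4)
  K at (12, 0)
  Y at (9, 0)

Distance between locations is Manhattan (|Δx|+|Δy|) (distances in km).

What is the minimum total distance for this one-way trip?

Minimum one-way distance = 23 km.

There are 3! = 6 possible orderings.
D - M - K - Y: 15+5+3 = 23
D - M - Y - K: 15+6+3 = 24
D - K - M - Y: 20+5+6 = 31
D - K - Y - M: 20+3+6 = 29
D - Y - M - K: 17+6+5 = 28
D - Y - K - M: 17+3+5 = 25
The minimum is 23.
One shortest path: D → M → K → Y.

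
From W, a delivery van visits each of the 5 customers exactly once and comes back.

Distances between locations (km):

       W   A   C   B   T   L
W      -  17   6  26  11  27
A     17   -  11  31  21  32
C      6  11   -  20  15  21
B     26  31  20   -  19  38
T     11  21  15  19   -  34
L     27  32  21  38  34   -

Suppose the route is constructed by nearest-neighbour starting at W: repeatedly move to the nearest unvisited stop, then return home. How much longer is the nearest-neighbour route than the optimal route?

5 km longer than the optimal tour.

From W: C=6, T=11, A=17, B=26, L=27 → choose C (6).
From C: A=11, T=15, B=20, L=21 → choose A (11).
From A: T=21, B=31, L=32 → choose T (21).
From T: B=19, L=34 → choose B (19).
From B: L=38 → choose L (38).
NN route W → C → A → T → B → L → W costs 122.
Optimal: W → A → C → L → B → T → W costs 117 (by enumerating all 60 distinct tours).
Excess = 122 − 117 = 5.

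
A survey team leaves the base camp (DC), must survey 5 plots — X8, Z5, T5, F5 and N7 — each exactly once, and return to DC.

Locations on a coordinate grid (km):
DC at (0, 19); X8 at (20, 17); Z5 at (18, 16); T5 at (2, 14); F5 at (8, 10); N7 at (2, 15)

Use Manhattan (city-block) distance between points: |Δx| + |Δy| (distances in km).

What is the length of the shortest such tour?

There are 60 distinct closed tours to check (reversals are equivalent).
DC → X8 → Z5 → T5 → F5 → N7 → DC: 22+3+18+10+11+6 = 70
DC → X8 → Z5 → T5 → N7 → F5 → DC: 22+3+18+1+11+17 = 72
DC → X8 → Z5 → F5 → T5 → N7 → DC: 22+3+16+10+1+6 = 58
DC → X8 → Z5 → F5 → N7 → T5 → DC: 22+3+16+11+1+7 = 60
DC → X8 → Z5 → N7 → T5 → F5 → DC: 22+3+17+1+10+17 = 70
DC → X8 → Z5 → N7 → F5 → T5 → DC: 22+3+17+11+10+7 = 70
DC → X8 → T5 → Z5 → F5 → N7 → DC: 22+21+18+16+11+6 = 94
DC → X8 → T5 → Z5 → N7 → F5 → DC: 22+21+18+17+11+17 = 106
DC → X8 → T5 → F5 → Z5 → N7 → DC: 22+21+10+16+17+6 = 92
DC → X8 → T5 → F5 → N7 → Z5 → DC: 22+21+10+11+17+21 = 102
DC → X8 → T5 → N7 → Z5 → F5 → DC: 22+21+1+17+16+17 = 94
DC → X8 → T5 → N7 → F5 → Z5 → DC: 22+21+1+11+16+21 = 92
DC → X8 → F5 → Z5 → T5 → N7 → DC: 22+19+16+18+1+6 = 82
DC → X8 → F5 → Z5 → N7 → T5 → DC: 22+19+16+17+1+7 = 82
… (46 more)
The minimum is 58.
One optimal route: DC → X8 → Z5 → F5 → T5 → N7 → DC (or its reverse).

Minimum total distance: 58 km.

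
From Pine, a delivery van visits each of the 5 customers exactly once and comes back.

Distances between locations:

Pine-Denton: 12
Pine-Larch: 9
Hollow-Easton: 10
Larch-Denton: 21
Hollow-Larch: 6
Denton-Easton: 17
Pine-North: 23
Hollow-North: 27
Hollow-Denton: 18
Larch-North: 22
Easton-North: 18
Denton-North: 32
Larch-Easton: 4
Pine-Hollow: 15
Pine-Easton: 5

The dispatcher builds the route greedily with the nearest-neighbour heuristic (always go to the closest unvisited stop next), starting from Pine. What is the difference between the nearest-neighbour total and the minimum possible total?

Excess over optimum: 7.

Pine: Easton=5, Larch=9, Denton=12, Hollow=15, North=23 ⇒ Easton
Easton: Larch=4, Hollow=10, Denton=17, North=18 ⇒ Larch
Larch: Hollow=6, Denton=21, North=22 ⇒ Hollow
Hollow: Denton=18, North=27 ⇒ Denton
Denton: North=32 ⇒ North
NN route Pine → Easton → Larch → Hollow → Denton → North → Pine costs 88.
Optimal: Pine → Denton → Hollow → Larch → Easton → North → Pine costs 81 (by enumerating all 60 distinct tours).
Excess = 88 − 81 = 7.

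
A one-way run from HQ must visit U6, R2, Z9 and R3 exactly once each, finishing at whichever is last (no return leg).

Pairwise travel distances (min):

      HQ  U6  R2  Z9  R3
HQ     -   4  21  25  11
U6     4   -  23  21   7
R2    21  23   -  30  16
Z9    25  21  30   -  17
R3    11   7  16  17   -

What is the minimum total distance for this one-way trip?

There are 4! = 24 possible orderings.
HQ → U6 → R2 → Z9 → R3: 4+23+30+17 = 74
HQ → U6 → R2 → R3 → Z9: 4+23+16+17 = 60
HQ → U6 → Z9 → R2 → R3: 4+21+30+16 = 71
HQ → U6 → Z9 → R3 → R2: 4+21+17+16 = 58
HQ → U6 → R3 → R2 → Z9: 4+7+16+30 = 57
HQ → U6 → R3 → Z9 → R2: 4+7+17+30 = 58
HQ → R2 → U6 → Z9 → R3: 21+23+21+17 = 82
HQ → R2 → U6 → R3 → Z9: 21+23+7+17 = 68
HQ → R2 → Z9 → U6 → R3: 21+30+21+7 = 79
HQ → R2 → Z9 → R3 → U6: 21+30+17+7 = 75
HQ → R2 → R3 → U6 → Z9: 21+16+7+21 = 65
HQ → R2 → R3 → Z9 → U6: 21+16+17+21 = 75
HQ → Z9 → U6 → R2 → R3: 25+21+23+16 = 85
HQ → Z9 → U6 → R3 → R2: 25+21+7+16 = 69
… (10 more)
The minimum is 57.
One shortest path: HQ → U6 → R3 → R2 → Z9.

57 min — the minimum one-way total.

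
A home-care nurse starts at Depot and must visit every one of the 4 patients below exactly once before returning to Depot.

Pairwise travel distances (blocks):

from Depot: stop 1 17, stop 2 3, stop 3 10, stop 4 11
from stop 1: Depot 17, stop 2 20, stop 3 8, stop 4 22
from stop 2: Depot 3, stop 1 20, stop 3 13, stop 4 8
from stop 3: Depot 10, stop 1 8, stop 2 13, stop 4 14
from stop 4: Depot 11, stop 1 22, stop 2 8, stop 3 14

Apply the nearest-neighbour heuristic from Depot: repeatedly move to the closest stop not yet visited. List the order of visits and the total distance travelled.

At Depot the remaining stops are stop 2 3, stop 3 10, stop 4 11, stop 1 17; go to stop 2.
At stop 2 the remaining stops are stop 4 8, stop 3 13, stop 1 20; go to stop 4.
At stop 4 the remaining stops are stop 3 14, stop 1 22; go to stop 3.
At stop 3 the remaining stops are stop 1 8; go to stop 1.
Return stop 1→Depot: 17.
Total = 3 + 8 + 14 + 8 + 17 = 50.

Total distance 50 blocks via the nearest-neighbour route Depot → stop 2 → stop 4 → stop 3 → stop 1 → Depot.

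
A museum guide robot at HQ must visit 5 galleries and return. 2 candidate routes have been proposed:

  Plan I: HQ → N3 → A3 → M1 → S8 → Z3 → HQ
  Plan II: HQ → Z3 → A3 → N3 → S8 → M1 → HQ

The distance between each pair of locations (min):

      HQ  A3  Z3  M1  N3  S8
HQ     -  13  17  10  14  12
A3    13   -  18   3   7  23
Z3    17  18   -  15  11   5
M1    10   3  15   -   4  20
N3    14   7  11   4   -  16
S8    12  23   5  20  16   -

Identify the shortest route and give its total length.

Shortest is Plan I, total 66 min.

Plan I: 14 + 7 + 3 + 20 + 5 + 17 = 66
Plan II: 17 + 18 + 7 + 16 + 20 + 10 = 88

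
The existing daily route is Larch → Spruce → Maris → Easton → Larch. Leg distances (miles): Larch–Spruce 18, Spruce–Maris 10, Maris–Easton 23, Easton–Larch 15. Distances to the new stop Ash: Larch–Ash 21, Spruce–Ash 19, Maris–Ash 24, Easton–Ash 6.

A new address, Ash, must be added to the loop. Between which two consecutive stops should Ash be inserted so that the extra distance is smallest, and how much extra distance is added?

Insertion cost between consecutive stops i–j is d(i,Ash) + d(Ash,j) − d(i,j):
  between Larch and Spruce: 21 + 19 − 18 = 22
  between Spruce and Maris: 19 + 24 − 10 = 33
  between Maris and Easton: 24 + 6 − 23 = 7
  between Easton and Larch: 6 + 21 − 15 = 12
Cheapest insertion is between Maris and Easton, adding 7.
New total = 66 + 7 = 73.

Adding 7 miles by placing Ash on the Maris–Easton leg.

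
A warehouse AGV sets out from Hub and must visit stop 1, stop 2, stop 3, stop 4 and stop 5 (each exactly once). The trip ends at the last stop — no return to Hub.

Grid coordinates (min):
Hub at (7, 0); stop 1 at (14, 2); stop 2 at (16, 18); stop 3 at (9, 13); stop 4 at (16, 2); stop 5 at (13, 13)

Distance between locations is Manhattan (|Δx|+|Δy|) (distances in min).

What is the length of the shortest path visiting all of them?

There are 5! = 120 possible orderings.
Hub → stop 1 → stop 2 → stop 3 → stop 4 → stop 5: 9+18+12+18+14 = 71
Hub → stop 1 → stop 2 → stop 3 → stop 5 → stop 4: 9+18+12+4+14 = 57
Hub → stop 1 → stop 2 → stop 4 → stop 3 → stop 5: 9+18+16+18+4 = 65
Hub → stop 1 → stop 2 → stop 4 → stop 5 → stop 3: 9+18+16+14+4 = 61
Hub → stop 1 → stop 2 → stop 5 → stop 3 → stop 4: 9+18+8+4+18 = 57
Hub → stop 1 → stop 2 → stop 5 → stop 4 → stop 3: 9+18+8+14+18 = 67
Hub → stop 1 → stop 3 → stop 2 → stop 4 → stop 5: 9+16+12+16+14 = 67
Hub → stop 1 → stop 3 → stop 2 → stop 5 → stop 4: 9+16+12+8+14 = 59
Hub → stop 1 → stop 3 → stop 4 → stop 2 → stop 5: 9+16+18+16+8 = 67
Hub → stop 1 → stop 3 → stop 4 → stop 5 → stop 2: 9+16+18+14+8 = 65
Hub → stop 1 → stop 3 → stop 5 → stop 2 → stop 4: 9+16+4+8+16 = 53
Hub → stop 1 → stop 3 → stop 5 → stop 4 → stop 2: 9+16+4+14+16 = 59
Hub → stop 1 → stop 4 → stop 2 → stop 3 → stop 5: 9+2+16+12+4 = 43
Hub → stop 1 → stop 4 → stop 2 → stop 5 → stop 3: 9+2+16+8+4 = 39
… (106 more)
The minimum is 39.
One shortest path: Hub → stop 1 → stop 4 → stop 2 → stop 5 → stop 3.

Shortest open route: 39 min.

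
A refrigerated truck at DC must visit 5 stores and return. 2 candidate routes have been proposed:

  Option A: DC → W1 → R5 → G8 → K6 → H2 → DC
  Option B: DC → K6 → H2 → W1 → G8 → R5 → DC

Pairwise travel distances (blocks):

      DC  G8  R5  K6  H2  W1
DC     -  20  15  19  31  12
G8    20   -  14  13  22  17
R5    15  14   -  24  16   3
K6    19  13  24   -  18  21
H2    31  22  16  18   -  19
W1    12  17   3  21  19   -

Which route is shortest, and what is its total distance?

Option A: 12 + 3 + 14 + 13 + 18 + 31 = 91
Option B: 19 + 18 + 19 + 17 + 14 + 15 = 102

91 blocks — Option A is the shortest.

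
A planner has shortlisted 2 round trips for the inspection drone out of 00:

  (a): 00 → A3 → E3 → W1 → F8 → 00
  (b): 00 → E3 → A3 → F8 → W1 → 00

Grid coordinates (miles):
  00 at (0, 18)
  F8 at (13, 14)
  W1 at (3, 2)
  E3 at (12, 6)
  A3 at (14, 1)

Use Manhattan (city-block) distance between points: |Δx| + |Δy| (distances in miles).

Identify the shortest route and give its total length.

(a): 31 + 7 + 13 + 22 + 17 = 90
(b): 24 + 7 + 14 + 22 + 19 = 86

Shortest is (b), total 86 miles.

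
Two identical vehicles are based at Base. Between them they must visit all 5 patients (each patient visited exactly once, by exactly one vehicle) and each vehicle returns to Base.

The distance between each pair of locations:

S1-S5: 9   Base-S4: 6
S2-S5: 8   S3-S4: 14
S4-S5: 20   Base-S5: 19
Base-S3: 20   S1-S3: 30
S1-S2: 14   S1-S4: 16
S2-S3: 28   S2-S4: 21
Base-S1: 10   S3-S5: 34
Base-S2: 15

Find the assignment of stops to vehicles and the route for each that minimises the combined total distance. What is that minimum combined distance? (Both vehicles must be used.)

Try each way of splitting the stops between the two vehicles (each non-empty) and, for each split, find the best tour for each vehicle:
  {S1} + {S2, S3, S4, S5}: 20 + 75 = 95
  {S2} + {S1, S3, S4, S5}: 30 + 73 = 103
  {S1, S2} + {S3, S4, S5}: 39 + 73 = 112
  {S3} + {S1, S2, S4, S5}: 40 + 54 = 94
  {S1, S3} + {S2, S4, S5}: 60 + 49 = 109
  {S2, S3} + {S1, S4, S5}: 63 + 45 = 108
  … (15 splits in total)
  {S3, S4} + {S1, S2, S5}: 40 + 42 = 82  ← best
Best: vehicle 1 Base → S3 → S4 → Base = 40; vehicle 2 Base → S1 → S5 → S2 → Base = 42; combined 82.

Minimum combined distance: 82.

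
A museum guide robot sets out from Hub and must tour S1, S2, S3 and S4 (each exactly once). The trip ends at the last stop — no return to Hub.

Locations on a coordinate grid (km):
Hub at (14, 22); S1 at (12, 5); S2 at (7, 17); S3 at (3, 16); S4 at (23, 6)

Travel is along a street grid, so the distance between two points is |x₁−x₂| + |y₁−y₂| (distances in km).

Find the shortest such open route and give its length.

There are 4! = 24 possible orderings.
Hub → S1 → S2 → S3 → S4: 19+17+5+30 = 71
Hub → S1 → S2 → S4 → S3: 19+17+27+30 = 93
Hub → S1 → S3 → S2 → S4: 19+20+5+27 = 71
Hub → S1 → S3 → S4 → S2: 19+20+30+27 = 96
Hub → S1 → S4 → S2 → S3: 19+12+27+5 = 63
Hub → S1 → S4 → S3 → S2: 19+12+30+5 = 66
Hub → S2 → S1 → S3 → S4: 12+17+20+30 = 79
Hub → S2 → S1 → S4 → S3: 12+17+12+30 = 71
Hub → S2 → S3 → S1 → S4: 12+5+20+12 = 49
Hub → S2 → S3 → S4 → S1: 12+5+30+12 = 59
Hub → S2 → S4 → S1 → S3: 12+27+12+20 = 71
Hub → S2 → S4 → S3 → S1: 12+27+30+20 = 89
Hub → S3 → S1 → S2 → S4: 17+20+17+27 = 81
Hub → S3 → S1 → S4 → S2: 17+20+12+27 = 76
… (10 more)
The minimum is 49.
One shortest path: Hub → S2 → S3 → S1 → S4.

Minimum one-way distance = 49 km.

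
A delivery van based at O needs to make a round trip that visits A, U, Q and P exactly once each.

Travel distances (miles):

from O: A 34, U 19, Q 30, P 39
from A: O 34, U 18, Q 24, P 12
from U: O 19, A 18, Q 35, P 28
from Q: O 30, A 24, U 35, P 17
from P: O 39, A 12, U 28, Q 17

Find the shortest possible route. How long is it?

O → A → U → Q → P → O: 34+18+35+17+39 = 143
O → A → U → P → Q → O: 34+18+28+17+30 = 127
O → A → Q → U → P → O: 34+24+35+28+39 = 160
O → A → Q → P → U → O: 34+24+17+28+19 = 122
O → A → P → U → Q → O: 34+12+28+35+30 = 139
O → A → P → Q → U → O: 34+12+17+35+19 = 117
O → U → A → Q → P → O: 19+18+24+17+39 = 117
O → U → A → P → Q → O: 19+18+12+17+30 = 96
O → U → Q → A → P → O: 19+35+24+12+39 = 129
O → U → P → A → Q → O: 19+28+12+24+30 = 113
O → Q → A → U → P → O: 30+24+18+28+39 = 139
O → Q → U → A → P → O: 30+35+18+12+39 = 134
The minimum is 96.
One optimal route: O → U → A → P → Q → O (or its reverse).

96 miles — the shortest possible round trip.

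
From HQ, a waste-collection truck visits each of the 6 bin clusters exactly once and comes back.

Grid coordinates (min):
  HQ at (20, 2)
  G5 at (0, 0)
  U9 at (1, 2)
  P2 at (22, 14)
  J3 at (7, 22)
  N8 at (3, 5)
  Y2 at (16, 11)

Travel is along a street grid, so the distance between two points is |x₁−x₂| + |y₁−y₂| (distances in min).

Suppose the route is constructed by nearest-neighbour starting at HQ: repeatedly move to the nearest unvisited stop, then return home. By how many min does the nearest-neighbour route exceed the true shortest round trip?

HQ: Y2=13, P2=14, U9=19, N8=20, G5=22, J3=33 ⇒ Y2
Y2: P2=9, N8=19, J3=20, U9=24, G5=27 ⇒ P2
P2: J3=23, N8=28, U9=33, G5=36 ⇒ J3
J3: N8=21, U9=26, G5=29 ⇒ N8
N8: U9=5, G5=8 ⇒ U9
U9: G5=3 ⇒ G5
NN route HQ → Y2 → P2 → J3 → N8 → U9 → G5 → HQ costs 96.
Optimal: HQ → G5 → U9 → N8 → J3 → Y2 → P2 → HQ costs 94 (by enumerating all 360 distinct tours).
Excess = 96 − 94 = 2.

The nearest-neighbour route is 2 min longer than optimal.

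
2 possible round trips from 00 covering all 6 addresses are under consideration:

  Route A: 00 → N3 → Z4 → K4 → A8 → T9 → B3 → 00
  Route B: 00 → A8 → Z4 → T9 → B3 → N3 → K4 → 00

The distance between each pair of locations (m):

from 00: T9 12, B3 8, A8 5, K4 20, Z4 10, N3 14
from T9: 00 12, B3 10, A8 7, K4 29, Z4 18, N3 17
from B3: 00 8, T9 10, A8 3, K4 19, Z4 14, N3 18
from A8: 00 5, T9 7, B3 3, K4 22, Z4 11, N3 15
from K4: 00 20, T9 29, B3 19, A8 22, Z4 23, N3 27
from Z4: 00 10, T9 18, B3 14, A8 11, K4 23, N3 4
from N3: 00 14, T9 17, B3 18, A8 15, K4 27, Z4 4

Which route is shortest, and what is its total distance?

88 m — Route A is the shortest.

Route A: 14 + 4 + 23 + 22 + 7 + 10 + 8 = 88
Route B: 5 + 11 + 18 + 10 + 18 + 27 + 20 = 109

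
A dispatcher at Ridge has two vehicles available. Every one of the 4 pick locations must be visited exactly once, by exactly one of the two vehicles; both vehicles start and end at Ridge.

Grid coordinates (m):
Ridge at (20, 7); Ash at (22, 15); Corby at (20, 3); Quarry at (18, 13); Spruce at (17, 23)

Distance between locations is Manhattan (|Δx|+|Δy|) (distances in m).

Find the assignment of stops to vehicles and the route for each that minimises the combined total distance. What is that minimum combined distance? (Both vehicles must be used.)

Check every non-empty split of the stops between the two vehicles; for each half take its own optimal tour:
  {Ash} + {Corby, Quarry, Spruce}: 20 + 46 = 66
  {Corby} + {Ash, Quarry, Spruce}: 8 + 42 = 50
  {Ash, Corby} + {Quarry, Spruce}: 28 + 38 = 66
  {Quarry} + {Ash, Corby, Spruce}: 16 + 50 = 66
  {Ash, Quarry} + {Corby, Spruce}: 24 + 46 = 70
  {Corby, Quarry} + {Ash, Spruce}: 24 + 42 = 66
  … (7 splits in total)
Best: vehicle 1 Ridge → Corby → Ridge = 8; vehicle 2 Ridge → Ash → Spruce → Quarry → Ridge = 42; combined 50.

50 m — the smallest possible combined total.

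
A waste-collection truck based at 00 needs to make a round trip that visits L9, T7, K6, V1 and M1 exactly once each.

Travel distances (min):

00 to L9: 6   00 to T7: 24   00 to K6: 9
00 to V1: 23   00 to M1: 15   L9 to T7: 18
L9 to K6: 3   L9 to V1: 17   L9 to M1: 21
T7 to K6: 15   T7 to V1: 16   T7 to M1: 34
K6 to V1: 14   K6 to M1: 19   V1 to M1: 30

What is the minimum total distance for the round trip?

With 5 stops there are 5!/2 = 60 distinct round trips (a route and its reverse cost the same).
00 - L9 - T7 - K6 - V1 - M1 - 00: 6+18+15+14+30+15 = 98
00 - L9 - T7 - K6 - M1 - V1 - 00: 6+18+15+19+30+23 = 111
00 - L9 - T7 - V1 - K6 - M1 - 00: 6+18+16+14+19+15 = 88
00 - L9 - T7 - V1 - M1 - K6 - 00: 6+18+16+30+19+9 = 98
00 - L9 - T7 - M1 - K6 - V1 - 00: 6+18+34+19+14+23 = 114
00 - L9 - T7 - M1 - V1 - K6 - 00: 6+18+34+30+14+9 = 111
00 - L9 - K6 - T7 - V1 - M1 - 00: 6+3+15+16+30+15 = 85
00 - L9 - K6 - T7 - M1 - V1 - 00: 6+3+15+34+30+23 = 111
00 - L9 - K6 - V1 - T7 - M1 - 00: 6+3+14+16+34+15 = 88
00 - L9 - K6 - V1 - M1 - T7 - 00: 6+3+14+30+34+24 = 111
00 - L9 - K6 - M1 - T7 - V1 - 00: 6+3+19+34+16+23 = 101
00 - L9 - K6 - M1 - V1 - T7 - 00: 6+3+19+30+16+24 = 98
00 - L9 - V1 - T7 - K6 - M1 - 00: 6+17+16+15+19+15 = 88
00 - L9 - V1 - T7 - M1 - K6 - 00: 6+17+16+34+19+9 = 101
… (46 more)
The minimum is 85.
One optimal route: 00 → L9 → K6 → T7 → V1 → M1 → 00 (or its reverse).

85 min — the shortest possible round trip.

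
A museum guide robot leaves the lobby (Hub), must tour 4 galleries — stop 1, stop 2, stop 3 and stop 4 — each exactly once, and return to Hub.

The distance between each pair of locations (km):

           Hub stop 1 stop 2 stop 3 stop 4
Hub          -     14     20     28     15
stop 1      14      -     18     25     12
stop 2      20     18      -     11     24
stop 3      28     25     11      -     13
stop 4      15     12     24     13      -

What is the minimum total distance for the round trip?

There are 12 distinct closed tours to check (reversals are equivalent).
Hub - stop 1 - stop 2 - stop 3 - stop 4 - Hub: 14+18+11+13+15 = 71
Hub - stop 1 - stop 2 - stop 4 - stop 3 - Hub: 14+18+24+13+28 = 97
Hub - stop 1 - stop 3 - stop 2 - stop 4 - Hub: 14+25+11+24+15 = 89
Hub - stop 1 - stop 3 - stop 4 - stop 2 - Hub: 14+25+13+24+20 = 96
Hub - stop 1 - stop 4 - stop 2 - stop 3 - Hub: 14+12+24+11+28 = 89
Hub - stop 1 - stop 4 - stop 3 - stop 2 - Hub: 14+12+13+11+20 = 70
Hub - stop 2 - stop 1 - stop 3 - stop 4 - Hub: 20+18+25+13+15 = 91
Hub - stop 2 - stop 1 - stop 4 - stop 3 - Hub: 20+18+12+13+28 = 91
Hub - stop 2 - stop 3 - stop 1 - stop 4 - Hub: 20+11+25+12+15 = 83
Hub - stop 2 - stop 4 - stop 1 - stop 3 - Hub: 20+24+12+25+28 = 109
Hub - stop 3 - stop 1 - stop 2 - stop 4 - Hub: 28+25+18+24+15 = 110
Hub - stop 3 - stop 2 - stop 1 - stop 4 - Hub: 28+11+18+12+15 = 84
The minimum is 70.
One optimal route: Hub → stop 1 → stop 4 → stop 3 → stop 2 → Hub (or its reverse).

70 km — the shortest possible round trip.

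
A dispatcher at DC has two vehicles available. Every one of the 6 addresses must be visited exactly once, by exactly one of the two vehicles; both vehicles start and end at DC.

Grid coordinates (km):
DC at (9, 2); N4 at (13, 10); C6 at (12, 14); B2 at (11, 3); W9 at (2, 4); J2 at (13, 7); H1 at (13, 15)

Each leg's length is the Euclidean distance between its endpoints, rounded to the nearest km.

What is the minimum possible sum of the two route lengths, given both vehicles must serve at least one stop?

There are 2^5 − 1 = 31 ways to divide the 6 stops into two non-empty groups. For each, the best each vehicle can do is its own shortest tour through its group:
  {N4} + {C6, B2, W9, J2, H1}: 18 + 36 = 54
  {C6} + {N4, B2, W9, J2, H1}: 24 + 37 = 61
  {N4, C6} + {B2, W9, J2, H1}: 25 + 37 = 62
  {B2} + {N4, C6, W9, J2, H1}: 4 + 36 = 40
  {N4, B2} + {C6, W9, J2, H1}: 18 + 36 = 54
  {C6, B2} + {N4, W9, J2, H1}: 25 + 37 = 62
  … (31 splits in total)
Best: vehicle 1 DC → B2 → DC = 4; vehicle 2 DC → W9 → C6 → H1 → N4 → J2 → DC = 36; combined 40.

Minimum combined distance: 40 km.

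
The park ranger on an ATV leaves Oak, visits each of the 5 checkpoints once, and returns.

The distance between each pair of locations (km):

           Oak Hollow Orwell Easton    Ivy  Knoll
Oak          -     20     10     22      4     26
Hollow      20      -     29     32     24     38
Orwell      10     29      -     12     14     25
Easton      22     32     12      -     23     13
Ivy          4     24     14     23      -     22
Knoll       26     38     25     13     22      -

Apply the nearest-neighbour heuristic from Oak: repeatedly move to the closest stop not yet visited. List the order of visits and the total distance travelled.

Total distance 101 km via the nearest-neighbour route Oak → Ivy → Orwell → Easton → Knoll → Hollow → Oak.

From Oak: distances to unvisited — Ivy=4, Orwell=10, Hollow=20, Easton=22, Knoll=26. Nearest is Ivy (4).
From Ivy: distances to unvisited — Orwell=14, Knoll=22, Easton=23, Hollow=24. Nearest is Orwell (14).
From Orwell: distances to unvisited — Easton=12, Knoll=25, Hollow=29. Nearest is Easton (12).
From Easton: distances to unvisited — Knoll=13, Hollow=32. Nearest is Knoll (13).
From Knoll: distances to unvisited — Hollow=38. Nearest is Hollow (38).
Return Hollow→Oak: 20.
Total = 4 + 14 + 12 + 13 + 38 + 20 = 101.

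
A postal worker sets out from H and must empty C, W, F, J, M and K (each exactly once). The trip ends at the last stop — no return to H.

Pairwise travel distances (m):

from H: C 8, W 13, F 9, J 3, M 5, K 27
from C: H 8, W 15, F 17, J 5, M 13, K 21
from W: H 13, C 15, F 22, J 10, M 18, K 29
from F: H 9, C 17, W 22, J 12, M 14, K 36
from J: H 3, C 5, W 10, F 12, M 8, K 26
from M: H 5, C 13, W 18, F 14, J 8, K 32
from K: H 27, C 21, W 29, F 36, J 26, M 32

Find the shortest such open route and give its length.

Minimum one-way distance = 77 m.

There are 6! = 720 possible orderings.
H - C - W - F - J - M - K: 8+15+22+12+8+32 = 97
H - C - W - F - J - K - M: 8+15+22+12+26+32 = 115
H - C - W - F - M - J - K: 8+15+22+14+8+26 = 93
H - C - W - F - M - K - J: 8+15+22+14+32+26 = 117
H - C - W - F - K - J - M: 8+15+22+36+26+8 = 115
H - C - W - F - K - M - J: 8+15+22+36+32+8 = 121
H - C - W - J - F - M - K: 8+15+10+12+14+32 = 91
H - C - W - J - F - K - M: 8+15+10+12+36+32 = 113
… (712 more)
H - F - M - W - J - C - K: 9+14+18+10+5+21 = 77  ← best
The minimum is 77.
One shortest path: H → F → M → W → J → C → K.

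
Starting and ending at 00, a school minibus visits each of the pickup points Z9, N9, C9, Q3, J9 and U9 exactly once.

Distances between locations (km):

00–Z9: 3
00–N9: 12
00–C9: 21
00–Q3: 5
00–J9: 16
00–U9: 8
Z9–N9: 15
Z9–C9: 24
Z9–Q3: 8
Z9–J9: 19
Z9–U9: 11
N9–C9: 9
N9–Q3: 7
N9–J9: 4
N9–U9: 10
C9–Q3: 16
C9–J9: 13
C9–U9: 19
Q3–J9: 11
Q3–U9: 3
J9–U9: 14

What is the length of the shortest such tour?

62 km — the shortest possible round trip.

With 6 stops there are 6!/2 = 360 distinct round trips (a route and its reverse cost the same).
00→Z9→N9→C9→Q3→J9→U9→00: 3+15+9+16+11+14+8 = 76
00→Z9→N9→C9→Q3→U9→J9→00: 3+15+9+16+3+14+16 = 76
00→Z9→N9→C9→J9→Q3→U9→00: 3+15+9+13+11+3+8 = 62
00→Z9→N9→C9→J9→U9→Q3→00: 3+15+9+13+14+3+5 = 62
00→Z9→N9→C9→U9→Q3→J9→00: 3+15+9+19+3+11+16 = 76
00→Z9→N9→C9→U9→J9→Q3→00: 3+15+9+19+14+11+5 = 76
00→Z9→N9→Q3→C9→J9→U9→00: 3+15+7+16+13+14+8 = 76
00→Z9→N9→Q3→C9→U9→J9→00: 3+15+7+16+19+14+16 = 90
… (352 more)
The minimum is 62.
One optimal route: 00 → Z9 → N9 → C9 → J9 → Q3 → U9 → 00 (or its reverse).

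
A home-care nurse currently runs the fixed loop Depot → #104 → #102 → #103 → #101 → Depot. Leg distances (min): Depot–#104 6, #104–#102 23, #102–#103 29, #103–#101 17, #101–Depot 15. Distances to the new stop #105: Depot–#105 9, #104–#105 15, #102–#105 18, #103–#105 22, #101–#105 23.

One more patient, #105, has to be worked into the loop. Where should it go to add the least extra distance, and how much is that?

Insertion cost between consecutive stops i–j is d(i,#105) + d(#105,j) − d(i,j):
  between Depot and #104: 9 + 15 − 6 = 18
  between #104 and #102: 15 + 18 − 23 = 10
  between #102 and #103: 18 + 22 − 29 = 11
  between #103 and #101: 22 + 23 − 17 = 28
  between #101 and Depot: 23 + 9 − 15 = 17
Cheapest insertion is between #104 and #102, adding 10.
New total = 90 + 10 = 100.

Adding 10 min by placing #105 on the #104–#102 leg.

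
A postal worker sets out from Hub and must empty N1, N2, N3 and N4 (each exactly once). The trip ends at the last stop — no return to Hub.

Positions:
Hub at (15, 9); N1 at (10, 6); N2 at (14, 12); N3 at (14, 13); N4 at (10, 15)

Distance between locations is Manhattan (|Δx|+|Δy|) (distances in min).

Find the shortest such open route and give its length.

There are 4! = 24 possible orderings.
Hub → N1 → N2 → N3 → N4: 8+10+1+6 = 25
Hub → N1 → N2 → N4 → N3: 8+10+7+6 = 31
Hub → N1 → N3 → N2 → N4: 8+11+1+7 = 27
Hub → N1 → N3 → N4 → N2: 8+11+6+7 = 32
Hub → N1 → N4 → N2 → N3: 8+9+7+1 = 25
Hub → N1 → N4 → N3 → N2: 8+9+6+1 = 24
Hub → N2 → N1 → N3 → N4: 4+10+11+6 = 31
Hub → N2 → N1 → N4 → N3: 4+10+9+6 = 29
Hub → N2 → N3 → N1 → N4: 4+1+11+9 = 25
Hub → N2 → N3 → N4 → N1: 4+1+6+9 = 20
Hub → N2 → N4 → N1 → N3: 4+7+9+11 = 31
Hub → N2 → N4 → N3 → N1: 4+7+6+11 = 28
Hub → N3 → N1 → N2 → N4: 5+11+10+7 = 33
Hub → N3 → N1 → N4 → N2: 5+11+9+7 = 32
… (10 more)
The minimum is 20.
One shortest path: Hub → N2 → N3 → N4 → N1.

Minimum one-way distance = 20 min.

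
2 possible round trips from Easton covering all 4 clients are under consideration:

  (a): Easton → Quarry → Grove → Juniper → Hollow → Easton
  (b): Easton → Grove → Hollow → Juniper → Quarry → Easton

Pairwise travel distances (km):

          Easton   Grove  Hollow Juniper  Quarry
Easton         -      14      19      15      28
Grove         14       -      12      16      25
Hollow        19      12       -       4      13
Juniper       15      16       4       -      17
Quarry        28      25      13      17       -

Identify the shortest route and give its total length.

(a): 28 + 25 + 16 + 4 + 19 = 92
(b): 14 + 12 + 4 + 17 + 28 = 75

Shortest is (b), total 75 km.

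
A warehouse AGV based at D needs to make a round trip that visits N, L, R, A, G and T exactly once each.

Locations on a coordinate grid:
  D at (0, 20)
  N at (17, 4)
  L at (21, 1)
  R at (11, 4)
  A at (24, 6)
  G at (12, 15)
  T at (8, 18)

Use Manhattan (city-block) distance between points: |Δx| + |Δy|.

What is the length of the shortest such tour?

Shortest round trip = 86.

D→N→L→R→A→G→T→D: 33+7+13+15+21+7+10 = 106
D→N→L→R→A→T→G→D: 33+7+13+15+28+7+17 = 120
D→N→L→R→G→A→T→D: 33+7+13+12+21+28+10 = 124
D→N→L→R→G→T→A→D: 33+7+13+12+7+28+38 = 138
D→N→L→R→T→A→G→D: 33+7+13+17+28+21+17 = 136
D→N→L→R→T→G→A→D: 33+7+13+17+7+21+38 = 136
D→N→L→A→R→G→T→D: 33+7+8+15+12+7+10 = 92
D→N→L→A→R→T→G→D: 33+7+8+15+17+7+17 = 104
… (352 more)
D→R→N→L→A→G→T→D: 27+6+7+8+21+7+10 = 86  ← best
The minimum is 86.
One optimal route: D → R → N → L → A → G → T → D (or its reverse).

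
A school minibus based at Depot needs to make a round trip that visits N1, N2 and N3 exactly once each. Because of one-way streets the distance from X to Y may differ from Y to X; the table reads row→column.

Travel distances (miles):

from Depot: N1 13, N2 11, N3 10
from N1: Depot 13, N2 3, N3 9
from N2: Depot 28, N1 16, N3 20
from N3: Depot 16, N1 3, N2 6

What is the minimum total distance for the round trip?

Shortest round trip = 44 miles.

Depot → N1 → N2 → N3 → Depot: 13+3+20+16 = 52
Depot → N1 → N3 → N2 → Depot: 13+9+6+28 = 56
Depot → N2 → N1 → N3 → Depot: 11+16+9+16 = 52
Depot → N2 → N3 → N1 → Depot: 11+20+3+13 = 47
Depot → N3 → N1 → N2 → Depot: 10+3+3+28 = 44
Depot → N3 → N2 → N1 → Depot: 10+6+16+13 = 45
The minimum is 44.
One optimal route: Depot → N3 → N1 → N2 → Depot.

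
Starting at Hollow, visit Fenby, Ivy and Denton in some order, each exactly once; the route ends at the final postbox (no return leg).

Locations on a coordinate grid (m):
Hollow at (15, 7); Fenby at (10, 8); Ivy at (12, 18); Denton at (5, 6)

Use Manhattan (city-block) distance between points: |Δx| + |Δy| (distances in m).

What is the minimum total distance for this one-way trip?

Shortest open route: 30 m.

There are 3! = 6 possible orderings.
Hollow → Fenby → Ivy → Denton: 6+12+19 = 37
Hollow → Fenby → Denton → Ivy: 6+7+19 = 32
Hollow → Ivy → Fenby → Denton: 14+12+7 = 33
Hollow → Ivy → Denton → Fenby: 14+19+7 = 40
Hollow → Denton → Fenby → Ivy: 11+7+12 = 30
Hollow → Denton → Ivy → Fenby: 11+19+12 = 42
The minimum is 30.
One shortest path: Hollow → Denton → Fenby → Ivy.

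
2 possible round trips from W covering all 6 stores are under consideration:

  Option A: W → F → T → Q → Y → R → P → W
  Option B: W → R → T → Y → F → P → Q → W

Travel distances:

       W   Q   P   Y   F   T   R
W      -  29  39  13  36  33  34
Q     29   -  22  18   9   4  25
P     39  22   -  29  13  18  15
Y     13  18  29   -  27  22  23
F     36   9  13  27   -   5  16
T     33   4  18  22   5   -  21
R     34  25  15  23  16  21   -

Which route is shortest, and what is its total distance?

Shortest is Option A, total 140.

Option A: 36 + 5 + 4 + 18 + 23 + 15 + 39 = 140
Option B: 34 + 21 + 22 + 27 + 13 + 22 + 29 = 168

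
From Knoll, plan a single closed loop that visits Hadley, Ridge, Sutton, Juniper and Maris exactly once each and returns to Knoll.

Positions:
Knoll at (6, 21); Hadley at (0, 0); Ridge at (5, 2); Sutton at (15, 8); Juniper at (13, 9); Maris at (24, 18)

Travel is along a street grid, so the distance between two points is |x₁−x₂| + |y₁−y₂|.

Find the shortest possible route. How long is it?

There are 60 distinct closed tours to check (reversals are equivalent).
Knoll→Hadley→Ridge→Sutton→Juniper→Maris→Knoll: 27+7+16+3+20+21 = 94
Knoll→Hadley→Ridge→Sutton→Maris→Juniper→Knoll: 27+7+16+19+20+19 = 108
Knoll→Hadley→Ridge→Juniper→Sutton→Maris→Knoll: 27+7+15+3+19+21 = 92
Knoll→Hadley→Ridge→Juniper→Maris→Sutton→Knoll: 27+7+15+20+19+22 = 110
Knoll→Hadley→Ridge→Maris→Sutton→Juniper→Knoll: 27+7+35+19+3+19 = 110
Knoll→Hadley→Ridge→Maris→Juniper→Sutton→Knoll: 27+7+35+20+3+22 = 114
Knoll→Hadley→Sutton→Ridge→Juniper→Maris→Knoll: 27+23+16+15+20+21 = 122
Knoll→Hadley→Sutton→Ridge→Maris→Juniper→Knoll: 27+23+16+35+20+19 = 140
Knoll→Hadley→Sutton→Juniper→Ridge→Maris→Knoll: 27+23+3+15+35+21 = 124
Knoll→Hadley→Sutton→Juniper→Maris→Ridge→Knoll: 27+23+3+20+35+20 = 128
Knoll→Hadley→Sutton→Maris→Ridge→Juniper→Knoll: 27+23+19+35+15+19 = 138
Knoll→Hadley→Sutton→Maris→Juniper→Ridge→Knoll: 27+23+19+20+15+20 = 124
Knoll→Hadley→Juniper→Ridge→Sutton→Maris→Knoll: 27+22+15+16+19+21 = 120
Knoll→Hadley→Juniper→Ridge→Maris→Sutton→Knoll: 27+22+15+35+19+22 = 140
… (46 more)
The minimum is 92.
One optimal route: Knoll → Hadley → Ridge → Juniper → Sutton → Maris → Knoll (or its reverse).

Shortest round trip = 92.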